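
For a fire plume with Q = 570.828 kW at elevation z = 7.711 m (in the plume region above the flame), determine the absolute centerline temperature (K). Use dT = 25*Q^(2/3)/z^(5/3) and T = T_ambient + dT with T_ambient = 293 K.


Q^(2/3) = 68.813
z^(5/3) = 30.097
dT = 25 * 68.813 / 30.097 = 57.160 K
T = 293 + 57.160 = 350.16 K

350.16 K


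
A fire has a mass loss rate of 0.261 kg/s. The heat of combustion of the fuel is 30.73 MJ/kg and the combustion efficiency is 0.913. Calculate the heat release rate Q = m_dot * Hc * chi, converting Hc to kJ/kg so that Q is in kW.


Hc = 30.73 MJ/kg = 30.73 * 1000 kJ/kg = 30730 kJ/kg
Q = 0.261 kg/s * 30730 kJ/kg * 0.913 = 7322.7 kW

7322.7 kW


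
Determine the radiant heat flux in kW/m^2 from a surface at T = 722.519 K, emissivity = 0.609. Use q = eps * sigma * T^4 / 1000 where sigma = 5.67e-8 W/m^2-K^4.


T^4 = 2.7252e+11
q = 0.609 * 5.67e-8 * 2.7252e+11 / 1000 = 9.4102 kW/m^2

9.4102 kW/m^2


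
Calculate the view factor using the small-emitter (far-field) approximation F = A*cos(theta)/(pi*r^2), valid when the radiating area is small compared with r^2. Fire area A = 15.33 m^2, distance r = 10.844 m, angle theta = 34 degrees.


cos(34 deg) = 0.82904
pi*r^2 = 369.43
F = 15.33 * 0.82904 / 369.43 = 0.034402

0.034402


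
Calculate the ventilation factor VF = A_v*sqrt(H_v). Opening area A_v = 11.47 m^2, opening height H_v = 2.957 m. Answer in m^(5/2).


sqrt(H_v) = 1.7196
VF = 11.47 * 1.7196 = 19.724 m^(5/2)

19.724 m^(5/2)


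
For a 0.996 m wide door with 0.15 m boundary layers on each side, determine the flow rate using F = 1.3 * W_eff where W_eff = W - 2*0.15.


W_eff = 0.996 - 0.30 = 0.696 m
F = 1.3 * 0.696 = 0.90480 persons/s

0.90480 persons/s


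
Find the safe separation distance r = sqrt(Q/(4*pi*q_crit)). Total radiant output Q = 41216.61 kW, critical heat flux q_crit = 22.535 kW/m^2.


4*pi*q_crit = 283.18
Q/(4*pi*q_crit) = 145.55
r = sqrt(145.55) = 12.064 m

12.064 m


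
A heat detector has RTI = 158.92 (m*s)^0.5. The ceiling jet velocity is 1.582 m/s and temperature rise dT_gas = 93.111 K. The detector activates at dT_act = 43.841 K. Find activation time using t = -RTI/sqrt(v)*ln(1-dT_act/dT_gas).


dT_act/dT_gas = 0.47085
ln(1 - 0.47085) = -0.63648
t = -158.92 / sqrt(1.582) * -0.63648 = 80.419 s

80.419 s


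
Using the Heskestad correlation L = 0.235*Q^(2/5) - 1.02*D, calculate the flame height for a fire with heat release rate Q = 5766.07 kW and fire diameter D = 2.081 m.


Q^(2/5) = 31.941
0.235 * Q^(2/5) = 7.5062
1.02 * D = 2.1226
L = 5.3836 m

5.3836 m


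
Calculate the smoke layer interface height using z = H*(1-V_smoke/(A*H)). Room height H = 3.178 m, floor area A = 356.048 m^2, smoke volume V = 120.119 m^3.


V/(A*H) = 0.10616
1 - 0.10616 = 0.89384
z = 3.178 * 0.89384 = 2.8406 m

2.8406 m


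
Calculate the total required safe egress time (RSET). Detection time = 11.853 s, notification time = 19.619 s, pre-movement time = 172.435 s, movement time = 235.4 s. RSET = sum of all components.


Total = 11.853 + 19.619 + 172.435 + 235.4 = 439.307 s

439.307 s


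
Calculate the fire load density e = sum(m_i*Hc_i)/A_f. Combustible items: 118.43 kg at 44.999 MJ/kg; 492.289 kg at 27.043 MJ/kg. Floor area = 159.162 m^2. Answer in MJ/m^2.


Total energy = 118.43*44.999 + 492.289*27.043
= 5329.232 + 13312.97
= 18642.20 MJ
e = 18642.20 / 159.162 = 117.13 MJ/m^2

117.13 MJ/m^2


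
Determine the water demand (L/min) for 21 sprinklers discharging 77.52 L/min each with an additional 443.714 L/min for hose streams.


Sprinkler demand = 21 * 77.52 = 1627.92 L/min
Total = 1627.92 + 443.714 = 2071.634 L/min

2071.634 L/min


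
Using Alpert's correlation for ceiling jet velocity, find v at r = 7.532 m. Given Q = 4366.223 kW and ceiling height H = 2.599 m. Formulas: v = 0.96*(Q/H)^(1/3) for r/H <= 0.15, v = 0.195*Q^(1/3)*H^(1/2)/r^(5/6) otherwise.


r/H = 7.532 / 2.599 = 2.8980
r/H > 0.15, so v = 0.195*Q^(1/3)*H^(1/2)/r^(5/6)
Q^(1/3) = 16.344
H^(1/2) = 1.6121
r^(5/6) = 5.3797
v = 0.195 * 16.344 * 1.6121 / 5.3797 = 0.95510 m/s

0.95510 m/s


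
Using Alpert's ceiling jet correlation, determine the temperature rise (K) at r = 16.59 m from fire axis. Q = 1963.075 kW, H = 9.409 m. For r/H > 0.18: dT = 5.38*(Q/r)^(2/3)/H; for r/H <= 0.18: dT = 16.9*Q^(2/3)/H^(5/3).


r/H = 16.59 / 9.409 = 1.7632
r/H > 0.18, so dT = 5.38*(Q/r)^(2/3)/H
Q/r = 118.33
(Q/r)^(2/3) = 24.102
dT = 5.38 * 24.102 / 9.409 = 13.782 K

13.782 K


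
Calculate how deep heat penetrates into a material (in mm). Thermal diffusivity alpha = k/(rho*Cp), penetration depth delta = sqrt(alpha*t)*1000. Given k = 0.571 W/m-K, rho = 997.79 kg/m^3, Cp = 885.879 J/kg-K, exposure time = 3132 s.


alpha = 0.571 / (997.79 * 885.879) = 6.4599e-07 m^2/s
alpha * t = 0.0020232
delta = sqrt(0.0020232) * 1000 = 44.980 mm

44.980 mm


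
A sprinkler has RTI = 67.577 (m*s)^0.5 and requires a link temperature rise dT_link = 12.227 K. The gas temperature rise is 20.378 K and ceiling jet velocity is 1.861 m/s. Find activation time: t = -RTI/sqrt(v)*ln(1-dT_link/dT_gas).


dT_link/dT_gas = 0.60001
ln(1 - 0.60001) = -0.91632
t = -67.577 / sqrt(1.861) * -0.91632 = 45.391 s

45.391 s


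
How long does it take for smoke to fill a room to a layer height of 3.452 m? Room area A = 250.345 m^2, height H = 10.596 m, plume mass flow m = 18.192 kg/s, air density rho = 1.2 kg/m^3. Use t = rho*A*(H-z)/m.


H - z = 7.144 m
t = 1.2 * 250.345 * 7.144 / 18.192 = 117.97 s

117.97 s


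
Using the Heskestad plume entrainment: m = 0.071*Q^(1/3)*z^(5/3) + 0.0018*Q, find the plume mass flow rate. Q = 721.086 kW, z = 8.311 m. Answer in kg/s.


Q^(1/3) = 8.9673
z^(5/3) = 34.100
First term = 0.071 * 8.9673 * 34.100 = 21.711
Second term = 0.0018 * 721.086 = 1.2980
m = 23.009 kg/s

23.009 kg/s


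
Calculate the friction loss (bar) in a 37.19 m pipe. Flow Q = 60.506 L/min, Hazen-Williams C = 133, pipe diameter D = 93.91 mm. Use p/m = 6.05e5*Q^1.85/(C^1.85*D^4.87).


Q^1.85 = 1978.5
C^1.85 = 8494.3
D^4.87 = 4.0468e+09
p/m = 3.4822e-05 bar/m
p_total = 3.4822e-05 * 37.19 = 0.0012950 bar

0.0012950 bar


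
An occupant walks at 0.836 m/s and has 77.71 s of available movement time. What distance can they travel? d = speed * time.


d = 0.836 * 77.71 = 64.966 m

64.966 m


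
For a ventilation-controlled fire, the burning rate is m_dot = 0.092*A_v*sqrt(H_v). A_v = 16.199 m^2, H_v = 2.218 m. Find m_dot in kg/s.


sqrt(H_v) = 1.4893
m_dot = 0.092 * 16.199 * 1.4893 = 2.2195 kg/s

2.2195 kg/s


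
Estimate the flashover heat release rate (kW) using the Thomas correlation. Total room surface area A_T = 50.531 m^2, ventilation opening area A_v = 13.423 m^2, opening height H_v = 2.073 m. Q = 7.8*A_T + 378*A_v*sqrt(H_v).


7.8*A_T = 394.14
sqrt(H_v) = 1.4398
378*A_v*sqrt(H_v) = 7305.4
Q = 394.14 + 7305.4 = 7699.5 kW

7699.5 kW


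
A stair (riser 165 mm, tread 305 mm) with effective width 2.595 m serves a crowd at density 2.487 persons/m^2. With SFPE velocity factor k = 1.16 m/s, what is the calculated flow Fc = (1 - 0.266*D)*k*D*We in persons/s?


1 - 0.266*D = 1 - 0.266*2.487 = 0.33846
Fs = 0.33846 * 1.16 * 2.487 = 0.97642 persons/(s*m)
Fc = 0.97642 * 2.595 = 2.5338 persons/s

2.5338 persons/s


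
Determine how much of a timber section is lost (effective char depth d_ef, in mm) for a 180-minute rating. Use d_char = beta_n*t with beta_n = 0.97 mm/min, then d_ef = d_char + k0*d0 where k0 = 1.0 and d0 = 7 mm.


d_char = 0.97 * 180 = 174.6 mm
d_ef = 174.6 + 1.0*7 = 181.6 mm

181.6 mm


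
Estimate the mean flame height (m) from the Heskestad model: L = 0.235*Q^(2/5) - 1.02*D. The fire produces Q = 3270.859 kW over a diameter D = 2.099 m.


Q^(2/5) = 25.460
0.235 * Q^(2/5) = 5.9832
1.02 * D = 2.1410
L = 3.8422 m

3.8422 m


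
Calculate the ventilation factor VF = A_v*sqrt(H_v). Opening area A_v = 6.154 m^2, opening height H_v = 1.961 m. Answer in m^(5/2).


sqrt(H_v) = 1.4004
VF = 6.154 * 1.4004 = 8.6178 m^(5/2)

8.6178 m^(5/2)


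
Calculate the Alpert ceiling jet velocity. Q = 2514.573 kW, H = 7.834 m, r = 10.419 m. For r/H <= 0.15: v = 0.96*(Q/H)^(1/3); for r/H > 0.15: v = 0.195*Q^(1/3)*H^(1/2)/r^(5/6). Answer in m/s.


r/H = 10.419 / 7.834 = 1.3300
r/H > 0.15, so v = 0.195*Q^(1/3)*H^(1/2)/r^(5/6)
Q^(1/3) = 13.598
H^(1/2) = 2.7989
r^(5/6) = 7.0500
v = 0.195 * 13.598 * 2.7989 / 7.0500 = 1.0528 m/s

1.0528 m/s


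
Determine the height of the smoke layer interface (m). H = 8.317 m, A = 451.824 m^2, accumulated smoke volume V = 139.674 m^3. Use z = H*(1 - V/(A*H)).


V/(A*H) = 0.037169
1 - 0.037169 = 0.96283
z = 8.317 * 0.96283 = 8.0079 m

8.0079 m


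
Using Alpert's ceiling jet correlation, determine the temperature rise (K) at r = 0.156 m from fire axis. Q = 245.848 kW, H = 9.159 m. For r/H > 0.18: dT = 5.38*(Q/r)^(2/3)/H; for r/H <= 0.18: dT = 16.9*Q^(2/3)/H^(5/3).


r/H = 0.156 / 9.159 = 0.017032
r/H <= 0.18, so dT = 16.9*Q^(2/3)/H^(5/3)
Q^(2/3) = 39.244
H^(5/3) = 40.094
dT = 16.9 * 39.244 / 40.094 = 16.542 K

16.542 K


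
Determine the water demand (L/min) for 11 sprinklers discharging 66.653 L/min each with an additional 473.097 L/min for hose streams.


Sprinkler demand = 11 * 66.653 = 733.183 L/min
Total = 733.183 + 473.097 = 1206.28 L/min

1206.28 L/min


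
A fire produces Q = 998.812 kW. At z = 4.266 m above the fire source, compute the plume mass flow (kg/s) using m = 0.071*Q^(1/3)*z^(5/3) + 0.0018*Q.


Q^(1/3) = 9.9960
z^(5/3) = 11.221
First term = 0.071 * 9.9960 * 11.221 = 7.9638
Second term = 0.0018 * 998.812 = 1.7979
m = 9.7617 kg/s

9.7617 kg/s


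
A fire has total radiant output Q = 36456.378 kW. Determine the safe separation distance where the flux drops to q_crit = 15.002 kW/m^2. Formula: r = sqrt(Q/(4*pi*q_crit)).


4*pi*q_crit = 188.52
Q/(4*pi*q_crit) = 193.38
r = sqrt(193.38) = 13.906 m

13.906 m


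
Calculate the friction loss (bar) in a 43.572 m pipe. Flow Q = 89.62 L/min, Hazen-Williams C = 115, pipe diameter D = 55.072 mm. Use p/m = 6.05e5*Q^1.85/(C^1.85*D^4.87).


Q^1.85 = 4092.1
C^1.85 = 6490.7
D^4.87 = 3.0084e+08
p/m = 0.0012679 bar/m
p_total = 0.0012679 * 43.572 = 0.055244 bar

0.055244 bar


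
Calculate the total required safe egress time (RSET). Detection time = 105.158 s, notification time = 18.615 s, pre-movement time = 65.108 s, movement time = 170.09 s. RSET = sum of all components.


Total = 105.158 + 18.615 + 65.108 + 170.09 = 358.971 s

358.971 s


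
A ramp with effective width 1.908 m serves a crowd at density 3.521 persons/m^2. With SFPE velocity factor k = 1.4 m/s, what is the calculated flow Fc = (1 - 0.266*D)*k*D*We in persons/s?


1 - 0.266*D = 1 - 0.266*3.521 = 0.063414
Fs = 0.063414 * 1.4 * 3.521 = 0.31259 persons/(s*m)
Fc = 0.31259 * 1.908 = 0.59643 persons/s

0.59643 persons/s


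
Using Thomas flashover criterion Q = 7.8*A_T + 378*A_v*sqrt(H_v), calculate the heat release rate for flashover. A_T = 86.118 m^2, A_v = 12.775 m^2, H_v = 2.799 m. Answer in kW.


7.8*A_T = 671.72
sqrt(H_v) = 1.6730
378*A_v*sqrt(H_v) = 8078.9
Q = 671.72 + 8078.9 = 8750.7 kW

8750.7 kW


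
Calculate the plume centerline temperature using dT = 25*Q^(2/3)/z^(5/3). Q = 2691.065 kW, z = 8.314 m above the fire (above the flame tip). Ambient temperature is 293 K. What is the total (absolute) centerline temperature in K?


Q^(2/3) = 193.47
z^(5/3) = 34.121
dT = 25 * 193.47 / 34.121 = 141.76 K
T = 293 + 141.76 = 434.76 K

434.76 K


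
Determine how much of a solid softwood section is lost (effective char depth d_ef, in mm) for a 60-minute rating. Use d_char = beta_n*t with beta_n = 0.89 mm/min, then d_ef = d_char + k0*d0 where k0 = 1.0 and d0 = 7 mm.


d_char = 0.89 * 60 = 53.4 mm
d_ef = 53.4 + 1.0*7 = 60.4 mm

60.4 mm


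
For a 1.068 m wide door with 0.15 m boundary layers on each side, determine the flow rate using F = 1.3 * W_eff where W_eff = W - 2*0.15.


W_eff = 1.068 - 0.30 = 0.768 m
F = 1.3 * 0.768 = 0.99840 persons/s

0.99840 persons/s


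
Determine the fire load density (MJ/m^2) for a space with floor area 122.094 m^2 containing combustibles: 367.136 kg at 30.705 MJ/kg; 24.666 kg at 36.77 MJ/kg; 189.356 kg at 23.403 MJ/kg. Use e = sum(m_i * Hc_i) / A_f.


Total energy = 367.136*30.705 + 24.666*36.77 + 189.356*23.403
= 11272.91 + 906.9688 + 4431.498
= 16611.38 MJ
e = 16611.38 / 122.094 = 136.05 MJ/m^2

136.05 MJ/m^2


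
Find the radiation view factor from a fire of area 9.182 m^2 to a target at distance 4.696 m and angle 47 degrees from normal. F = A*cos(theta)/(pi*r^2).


cos(47 deg) = 0.68200
pi*r^2 = 69.280
F = 9.182 * 0.68200 / 69.280 = 0.090389

0.090389


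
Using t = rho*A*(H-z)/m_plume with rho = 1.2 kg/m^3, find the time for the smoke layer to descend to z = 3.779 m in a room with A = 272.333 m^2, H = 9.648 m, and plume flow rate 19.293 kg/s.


H - z = 5.869 m
t = 1.2 * 272.333 * 5.869 / 19.293 = 99.414 s

99.414 s


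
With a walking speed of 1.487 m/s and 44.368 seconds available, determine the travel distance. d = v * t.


d = 1.487 * 44.368 = 65.975 m

65.975 m


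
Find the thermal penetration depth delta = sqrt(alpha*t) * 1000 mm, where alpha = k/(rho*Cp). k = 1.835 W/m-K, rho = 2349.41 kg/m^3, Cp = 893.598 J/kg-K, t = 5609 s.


alpha = 1.835 / (2349.41 * 893.598) = 8.7405e-07 m^2/s
alpha * t = 0.0049025
delta = sqrt(0.0049025) * 1000 = 70.018 mm

70.018 mm


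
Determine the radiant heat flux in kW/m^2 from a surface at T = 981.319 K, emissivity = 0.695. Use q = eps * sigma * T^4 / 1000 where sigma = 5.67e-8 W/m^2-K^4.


T^4 = 9.2734e+11
q = 0.695 * 5.67e-8 * 9.2734e+11 / 1000 = 36.543 kW/m^2

36.543 kW/m^2


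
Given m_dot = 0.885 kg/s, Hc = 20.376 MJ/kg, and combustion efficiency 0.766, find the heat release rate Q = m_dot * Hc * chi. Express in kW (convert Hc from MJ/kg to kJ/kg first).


Hc = 20.376 MJ/kg = 20.376 * 1000 kJ/kg = 20376 kJ/kg
Q = 0.885 kg/s * 20376 kJ/kg * 0.766 = 13813 kW

13813 kW


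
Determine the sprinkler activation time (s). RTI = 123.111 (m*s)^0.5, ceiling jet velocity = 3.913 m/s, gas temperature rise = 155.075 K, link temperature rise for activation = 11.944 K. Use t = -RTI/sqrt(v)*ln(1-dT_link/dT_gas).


dT_link/dT_gas = 0.077021
ln(1 - 0.077021) = -0.080149
t = -123.111 / sqrt(3.913) * -0.080149 = 4.9881 s

4.9881 s


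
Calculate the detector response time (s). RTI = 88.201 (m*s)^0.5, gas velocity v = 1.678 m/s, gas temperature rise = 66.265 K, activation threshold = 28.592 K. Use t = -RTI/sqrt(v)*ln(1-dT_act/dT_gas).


dT_act/dT_gas = 0.43148
ln(1 - 0.43148) = -0.56472
t = -88.201 / sqrt(1.678) * -0.56472 = 38.451 s

38.451 s


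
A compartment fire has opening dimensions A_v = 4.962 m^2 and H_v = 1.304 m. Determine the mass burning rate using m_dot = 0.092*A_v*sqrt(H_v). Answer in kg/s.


sqrt(H_v) = 1.1419
m_dot = 0.092 * 4.962 * 1.1419 = 0.52129 kg/s

0.52129 kg/s


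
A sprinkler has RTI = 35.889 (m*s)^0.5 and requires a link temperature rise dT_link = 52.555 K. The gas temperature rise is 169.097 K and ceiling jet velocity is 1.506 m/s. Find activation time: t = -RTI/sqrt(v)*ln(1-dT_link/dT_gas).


dT_link/dT_gas = 0.31080
ln(1 - 0.31080) = -0.37222
t = -35.889 / sqrt(1.506) * -0.37222 = 10.886 s

10.886 s


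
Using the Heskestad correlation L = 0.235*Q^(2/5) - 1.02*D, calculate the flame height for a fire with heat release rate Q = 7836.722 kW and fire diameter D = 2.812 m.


Q^(2/5) = 36.112
0.235 * Q^(2/5) = 8.4864
1.02 * D = 2.8682
L = 5.6181 m

5.6181 m


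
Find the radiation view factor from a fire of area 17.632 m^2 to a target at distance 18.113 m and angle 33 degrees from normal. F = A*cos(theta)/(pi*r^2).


cos(33 deg) = 0.83867
pi*r^2 = 1030.7
F = 17.632 * 0.83867 / 1030.7 = 0.014347

0.014347


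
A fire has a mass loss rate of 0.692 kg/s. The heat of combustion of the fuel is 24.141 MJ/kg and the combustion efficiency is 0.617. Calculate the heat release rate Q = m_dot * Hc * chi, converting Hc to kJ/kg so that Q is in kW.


Hc = 24.141 MJ/kg = 24.141 * 1000 kJ/kg = 24141 kJ/kg
Q = 0.692 kg/s * 24141 kJ/kg * 0.617 = 10307 kW

10307 kW


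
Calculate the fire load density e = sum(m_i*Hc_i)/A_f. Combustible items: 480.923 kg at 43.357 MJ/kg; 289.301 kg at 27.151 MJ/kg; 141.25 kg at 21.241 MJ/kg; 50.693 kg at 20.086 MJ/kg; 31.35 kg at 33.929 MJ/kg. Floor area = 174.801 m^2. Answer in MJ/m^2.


Total energy = 480.923*43.357 + 289.301*27.151 + 141.25*21.241 + 50.693*20.086 + 31.35*33.929
= 20851.38 + 7854.811 + 3000.291 + 1018.220 + 1063.674
= 33788.37 MJ
e = 33788.37 / 174.801 = 193.30 MJ/m^2

193.30 MJ/m^2


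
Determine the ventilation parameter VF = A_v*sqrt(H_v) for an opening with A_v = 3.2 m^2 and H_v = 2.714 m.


sqrt(H_v) = 1.6474
VF = 3.2 * 1.6474 = 5.2718 m^(5/2)

5.2718 m^(5/2)


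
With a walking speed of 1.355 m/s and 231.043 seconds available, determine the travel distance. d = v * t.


d = 1.355 * 231.043 = 313.06 m

313.06 m


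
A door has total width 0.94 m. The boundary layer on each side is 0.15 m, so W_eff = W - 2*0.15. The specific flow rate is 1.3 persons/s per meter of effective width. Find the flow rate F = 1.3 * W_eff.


W_eff = 0.94 - 0.30 = 0.64 m
F = 1.3 * 0.64 = 0.832 persons/s

0.832 persons/s


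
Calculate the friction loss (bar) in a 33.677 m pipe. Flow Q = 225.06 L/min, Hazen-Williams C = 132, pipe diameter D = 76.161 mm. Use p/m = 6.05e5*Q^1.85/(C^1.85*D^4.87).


Q^1.85 = 22478
C^1.85 = 8376.5
D^4.87 = 1.4589e+09
p/m = 0.0011128 bar/m
p_total = 0.0011128 * 33.677 = 0.037475 bar

0.037475 bar


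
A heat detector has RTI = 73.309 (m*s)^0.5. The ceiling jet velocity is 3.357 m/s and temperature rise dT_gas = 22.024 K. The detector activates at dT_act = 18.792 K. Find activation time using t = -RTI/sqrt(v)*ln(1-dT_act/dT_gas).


dT_act/dT_gas = 0.85325
ln(1 - 0.85325) = -1.9190
t = -73.309 / sqrt(3.357) * -1.9190 = 76.783 s

76.783 s


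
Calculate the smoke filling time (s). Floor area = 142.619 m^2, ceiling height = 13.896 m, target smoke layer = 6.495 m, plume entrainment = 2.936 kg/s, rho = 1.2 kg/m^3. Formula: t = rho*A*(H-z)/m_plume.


H - z = 7.401 m
t = 1.2 * 142.619 * 7.401 / 2.936 = 431.41 s

431.41 s


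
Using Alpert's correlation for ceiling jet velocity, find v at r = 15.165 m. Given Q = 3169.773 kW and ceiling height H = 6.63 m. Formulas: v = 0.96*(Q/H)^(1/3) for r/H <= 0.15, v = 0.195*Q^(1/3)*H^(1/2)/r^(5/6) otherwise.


r/H = 15.165 / 6.63 = 2.2873
r/H > 0.15, so v = 0.195*Q^(1/3)*H^(1/2)/r^(5/6)
Q^(1/3) = 14.690
H^(1/2) = 2.5749
r^(5/6) = 9.6391
v = 0.195 * 14.690 * 2.5749 / 9.6391 = 0.76518 m/s

0.76518 m/s


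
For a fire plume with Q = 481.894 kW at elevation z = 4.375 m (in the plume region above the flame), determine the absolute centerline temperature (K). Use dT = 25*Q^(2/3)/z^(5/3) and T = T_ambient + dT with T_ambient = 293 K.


Q^(2/3) = 61.466
z^(5/3) = 11.703
dT = 25 * 61.466 / 11.703 = 131.30 K
T = 293 + 131.30 = 424.30 K

424.30 K


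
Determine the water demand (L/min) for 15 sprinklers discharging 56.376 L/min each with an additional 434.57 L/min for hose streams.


Sprinkler demand = 15 * 56.376 = 845.64 L/min
Total = 845.64 + 434.57 = 1280.21 L/min

1280.21 L/min


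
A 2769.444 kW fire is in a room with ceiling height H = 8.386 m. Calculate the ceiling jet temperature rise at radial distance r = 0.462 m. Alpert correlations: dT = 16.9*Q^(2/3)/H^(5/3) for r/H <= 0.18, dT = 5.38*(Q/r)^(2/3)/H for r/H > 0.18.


r/H = 0.462 / 8.386 = 0.055092
r/H <= 0.18, so dT = 16.9*Q^(2/3)/H^(5/3)
Q^(2/3) = 197.21
H^(5/3) = 34.615
dT = 16.9 * 197.21 / 34.615 = 96.285 K

96.285 K


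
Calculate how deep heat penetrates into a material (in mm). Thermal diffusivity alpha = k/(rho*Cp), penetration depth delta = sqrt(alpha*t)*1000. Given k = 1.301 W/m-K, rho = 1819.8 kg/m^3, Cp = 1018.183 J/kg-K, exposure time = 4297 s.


alpha = 1.301 / (1819.8 * 1018.183) = 7.0215e-07 m^2/s
alpha * t = 0.0030171
delta = sqrt(0.0030171) * 1000 = 54.928 mm

54.928 mm


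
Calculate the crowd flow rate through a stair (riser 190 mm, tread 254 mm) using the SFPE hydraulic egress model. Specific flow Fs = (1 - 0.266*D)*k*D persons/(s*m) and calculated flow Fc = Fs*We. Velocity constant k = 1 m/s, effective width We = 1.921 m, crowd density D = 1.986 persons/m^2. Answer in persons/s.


1 - 0.266*D = 1 - 0.266*1.986 = 0.47172
Fs = 0.47172 * 1 * 1.986 = 0.93684 persons/(s*m)
Fc = 0.93684 * 1.921 = 1.7997 persons/s

1.7997 persons/s


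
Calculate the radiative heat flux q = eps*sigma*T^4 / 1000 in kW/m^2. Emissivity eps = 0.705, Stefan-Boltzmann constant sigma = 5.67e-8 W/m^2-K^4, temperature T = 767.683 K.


T^4 = 3.4732e+11
q = 0.705 * 5.67e-8 * 3.4732e+11 / 1000 = 13.884 kW/m^2

13.884 kW/m^2


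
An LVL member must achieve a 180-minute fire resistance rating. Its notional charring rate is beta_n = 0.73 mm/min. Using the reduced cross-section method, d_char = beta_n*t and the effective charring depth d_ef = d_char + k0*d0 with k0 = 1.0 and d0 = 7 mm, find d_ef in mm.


d_char = 0.73 * 180 = 131.4 mm
d_ef = 131.4 + 1.0*7 = 138.4 mm

138.4 mm


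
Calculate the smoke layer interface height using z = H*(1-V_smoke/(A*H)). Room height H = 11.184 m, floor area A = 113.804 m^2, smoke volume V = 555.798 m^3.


V/(A*H) = 0.43668
1 - 0.43668 = 0.56332
z = 11.184 * 0.56332 = 6.3002 m

6.3002 m


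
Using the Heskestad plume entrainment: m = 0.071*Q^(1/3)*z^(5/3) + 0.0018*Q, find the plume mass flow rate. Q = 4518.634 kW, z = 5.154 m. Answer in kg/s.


Q^(1/3) = 16.532
z^(5/3) = 15.378
First term = 0.071 * 16.532 * 15.378 = 18.051
Second term = 0.0018 * 4518.634 = 8.1335
m = 26.185 kg/s

26.185 kg/s


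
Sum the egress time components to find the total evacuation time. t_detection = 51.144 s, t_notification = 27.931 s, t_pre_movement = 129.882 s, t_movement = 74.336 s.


Total = 51.144 + 27.931 + 129.882 + 74.336 = 283.293 s

283.293 s


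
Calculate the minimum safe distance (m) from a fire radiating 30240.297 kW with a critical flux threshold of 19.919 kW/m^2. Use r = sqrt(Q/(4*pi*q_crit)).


4*pi*q_crit = 250.31
Q/(4*pi*q_crit) = 120.81
r = sqrt(120.81) = 10.991 m

10.991 m


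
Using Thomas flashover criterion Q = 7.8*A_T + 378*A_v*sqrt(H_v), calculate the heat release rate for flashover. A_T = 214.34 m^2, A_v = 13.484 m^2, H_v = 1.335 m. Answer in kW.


7.8*A_T = 1671.852
sqrt(H_v) = 1.1554
378*A_v*sqrt(H_v) = 5889.1
Q = 1671.852 + 5889.1 = 7561.0 kW

7561.0 kW


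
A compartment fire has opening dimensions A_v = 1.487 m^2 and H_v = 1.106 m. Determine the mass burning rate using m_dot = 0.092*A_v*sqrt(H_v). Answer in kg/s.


sqrt(H_v) = 1.0517
m_dot = 0.092 * 1.487 * 1.0517 = 0.14387 kg/s

0.14387 kg/s


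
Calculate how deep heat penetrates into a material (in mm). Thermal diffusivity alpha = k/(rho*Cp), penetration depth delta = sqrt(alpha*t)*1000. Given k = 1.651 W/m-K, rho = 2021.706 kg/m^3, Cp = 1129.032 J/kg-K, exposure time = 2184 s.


alpha = 1.651 / (2021.706 * 1129.032) = 7.2331e-07 m^2/s
alpha * t = 0.0015797
delta = sqrt(0.0015797) * 1000 = 39.745 mm

39.745 mm


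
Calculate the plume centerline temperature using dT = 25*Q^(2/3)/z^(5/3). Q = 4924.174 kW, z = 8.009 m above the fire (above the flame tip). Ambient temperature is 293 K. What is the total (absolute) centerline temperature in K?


Q^(2/3) = 289.44
z^(5/3) = 32.060
dT = 25 * 289.44 / 32.060 = 225.70 K
T = 293 + 225.70 = 518.70 K

518.70 K


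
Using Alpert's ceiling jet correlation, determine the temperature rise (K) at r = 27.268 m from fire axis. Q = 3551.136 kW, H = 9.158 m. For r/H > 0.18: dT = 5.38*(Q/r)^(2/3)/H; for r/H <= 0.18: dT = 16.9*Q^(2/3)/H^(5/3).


r/H = 27.268 / 9.158 = 2.9775
r/H > 0.18, so dT = 5.38*(Q/r)^(2/3)/H
Q/r = 130.23
(Q/r)^(2/3) = 25.693
dT = 5.38 * 25.693 / 9.158 = 15.094 K

15.094 K


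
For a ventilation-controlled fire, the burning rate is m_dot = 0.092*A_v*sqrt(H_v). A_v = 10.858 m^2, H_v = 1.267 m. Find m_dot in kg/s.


sqrt(H_v) = 1.1256
m_dot = 0.092 * 10.858 * 1.1256 = 1.1244 kg/s

1.1244 kg/s


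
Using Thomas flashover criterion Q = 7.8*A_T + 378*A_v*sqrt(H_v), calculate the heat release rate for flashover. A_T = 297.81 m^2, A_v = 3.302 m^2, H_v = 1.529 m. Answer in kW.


7.8*A_T = 2322.918
sqrt(H_v) = 1.2365
378*A_v*sqrt(H_v) = 1543.4
Q = 2322.918 + 1543.4 = 3866.3 kW

3866.3 kW


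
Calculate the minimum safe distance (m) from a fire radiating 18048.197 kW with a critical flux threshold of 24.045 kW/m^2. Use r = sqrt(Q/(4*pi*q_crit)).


4*pi*q_crit = 302.16
Q/(4*pi*q_crit) = 59.731
r = sqrt(59.731) = 7.7286 m

7.7286 m


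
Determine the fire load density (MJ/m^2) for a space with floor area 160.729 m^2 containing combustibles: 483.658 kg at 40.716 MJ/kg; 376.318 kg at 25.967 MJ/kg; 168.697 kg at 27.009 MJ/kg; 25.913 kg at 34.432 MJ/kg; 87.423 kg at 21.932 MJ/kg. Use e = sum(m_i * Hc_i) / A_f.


Total energy = 483.658*40.716 + 376.318*25.967 + 168.697*27.009 + 25.913*34.432 + 87.423*21.932
= 19692.62 + 9771.850 + 4556.337 + 892.2364 + 1917.361
= 36830.40 MJ
e = 36830.40 / 160.729 = 229.15 MJ/m^2

229.15 MJ/m^2


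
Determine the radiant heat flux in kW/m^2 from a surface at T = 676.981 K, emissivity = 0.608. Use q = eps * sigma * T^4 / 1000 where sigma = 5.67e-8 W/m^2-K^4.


T^4 = 2.1004e+11
q = 0.608 * 5.67e-8 * 2.1004e+11 / 1000 = 7.2409 kW/m^2

7.2409 kW/m^2


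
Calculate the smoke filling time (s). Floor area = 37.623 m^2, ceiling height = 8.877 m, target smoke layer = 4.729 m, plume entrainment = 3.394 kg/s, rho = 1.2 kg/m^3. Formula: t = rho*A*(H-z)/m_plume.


H - z = 4.148 m
t = 1.2 * 37.623 * 4.148 / 3.394 = 55.177 s

55.177 s


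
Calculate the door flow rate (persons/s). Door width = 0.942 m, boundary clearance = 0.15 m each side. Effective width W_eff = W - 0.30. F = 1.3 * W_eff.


W_eff = 0.942 - 0.30 = 0.642 m
F = 1.3 * 0.642 = 0.83460 persons/s

0.83460 persons/s


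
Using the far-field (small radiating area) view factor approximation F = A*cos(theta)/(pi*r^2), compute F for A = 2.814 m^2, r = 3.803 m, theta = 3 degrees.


cos(3 deg) = 0.99863
pi*r^2 = 45.436
F = 2.814 * 0.99863 / 45.436 = 0.061848

0.061848


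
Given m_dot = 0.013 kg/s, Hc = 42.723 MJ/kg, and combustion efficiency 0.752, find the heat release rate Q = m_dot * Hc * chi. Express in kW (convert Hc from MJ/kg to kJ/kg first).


Hc = 42.723 MJ/kg = 42.723 * 1000 kJ/kg = 42723 kJ/kg
Q = 0.013 kg/s * 42723 kJ/kg * 0.752 = 417.66 kW

417.66 kW


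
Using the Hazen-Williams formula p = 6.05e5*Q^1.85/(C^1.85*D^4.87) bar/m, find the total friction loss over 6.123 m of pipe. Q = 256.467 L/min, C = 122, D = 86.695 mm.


Q^1.85 = 28623
C^1.85 = 7240.5
D^4.87 = 2.7418e+09
p/m = 0.00087230 bar/m
p_total = 0.00087230 * 6.123 = 0.0053411 bar

0.0053411 bar


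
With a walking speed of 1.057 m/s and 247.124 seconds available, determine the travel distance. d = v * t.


d = 1.057 * 247.124 = 261.21 m

261.21 m


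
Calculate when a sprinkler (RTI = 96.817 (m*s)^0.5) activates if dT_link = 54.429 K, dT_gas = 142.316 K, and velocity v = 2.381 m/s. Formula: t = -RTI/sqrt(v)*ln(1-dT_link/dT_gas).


dT_link/dT_gas = 0.38245
ln(1 - 0.38245) = -0.48200
t = -96.817 / sqrt(2.381) * -0.48200 = 30.242 s

30.242 s


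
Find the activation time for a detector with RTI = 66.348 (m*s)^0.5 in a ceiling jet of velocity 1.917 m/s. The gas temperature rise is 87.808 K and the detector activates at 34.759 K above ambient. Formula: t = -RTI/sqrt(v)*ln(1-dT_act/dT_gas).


dT_act/dT_gas = 0.39585
ln(1 - 0.39585) = -0.50394
t = -66.348 / sqrt(1.917) * -0.50394 = 24.149 s

24.149 s


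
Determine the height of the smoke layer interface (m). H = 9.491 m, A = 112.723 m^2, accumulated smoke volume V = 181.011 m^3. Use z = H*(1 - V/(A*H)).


V/(A*H) = 0.16919
1 - 0.16919 = 0.83081
z = 9.491 * 0.83081 = 7.8852 m

7.8852 m


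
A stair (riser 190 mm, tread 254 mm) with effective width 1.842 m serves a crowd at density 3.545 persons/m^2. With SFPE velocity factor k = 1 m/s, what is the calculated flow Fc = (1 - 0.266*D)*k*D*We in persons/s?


1 - 0.266*D = 1 - 0.266*3.545 = 0.057030
Fs = 0.057030 * 1 * 3.545 = 0.20217 persons/(s*m)
Fc = 0.20217 * 1.842 = 0.37240 persons/s

0.37240 persons/s


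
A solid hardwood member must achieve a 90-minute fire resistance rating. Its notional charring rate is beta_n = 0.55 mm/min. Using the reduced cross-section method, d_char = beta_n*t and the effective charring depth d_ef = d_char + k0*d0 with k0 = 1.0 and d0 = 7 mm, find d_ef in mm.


d_char = 0.55 * 90 = 49.5 mm
d_ef = 49.5 + 1.0*7 = 56.5 mm

56.5 mm


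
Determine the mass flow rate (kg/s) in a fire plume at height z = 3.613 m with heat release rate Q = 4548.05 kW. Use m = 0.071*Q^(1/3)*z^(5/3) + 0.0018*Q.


Q^(1/3) = 16.568
z^(5/3) = 8.5071
First term = 0.071 * 16.568 * 8.5071 = 10.007
Second term = 0.0018 * 4548.05 = 8.1865
m = 18.194 kg/s

18.194 kg/s


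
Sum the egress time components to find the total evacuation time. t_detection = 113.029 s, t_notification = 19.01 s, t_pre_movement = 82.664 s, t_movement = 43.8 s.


Total = 113.029 + 19.01 + 82.664 + 43.8 = 258.503 s

258.503 s


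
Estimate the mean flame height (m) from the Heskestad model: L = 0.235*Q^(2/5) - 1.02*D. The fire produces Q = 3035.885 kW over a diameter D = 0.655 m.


Q^(2/5) = 24.712
0.235 * Q^(2/5) = 5.8074
1.02 * D = 0.66810
L = 5.1393 m

5.1393 m


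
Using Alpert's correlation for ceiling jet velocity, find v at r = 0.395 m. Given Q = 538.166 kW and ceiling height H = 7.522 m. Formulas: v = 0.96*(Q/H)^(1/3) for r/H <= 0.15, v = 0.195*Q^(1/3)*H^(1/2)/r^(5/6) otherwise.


r/H = 0.395 / 7.522 = 0.052513
r/H <= 0.15, so v = 0.96*(Q/H)^(1/3)
Q/H = 71.546
(Q/H)^(1/3) = 4.1514
v = 0.96 * 4.1514 = 3.9853 m/s

3.9853 m/s


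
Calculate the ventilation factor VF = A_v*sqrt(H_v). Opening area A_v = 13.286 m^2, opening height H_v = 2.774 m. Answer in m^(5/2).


sqrt(H_v) = 1.6655
VF = 13.286 * 1.6655 = 22.128 m^(5/2)

22.128 m^(5/2)


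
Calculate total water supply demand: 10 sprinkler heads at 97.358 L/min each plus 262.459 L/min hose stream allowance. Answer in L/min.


Sprinkler demand = 10 * 97.358 = 973.58 L/min
Total = 973.58 + 262.459 = 1236.039 L/min

1236.039 L/min


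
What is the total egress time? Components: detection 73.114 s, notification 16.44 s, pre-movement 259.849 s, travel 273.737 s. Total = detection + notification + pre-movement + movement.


Total = 73.114 + 16.44 + 259.849 + 273.737 = 623.14 s

623.14 s


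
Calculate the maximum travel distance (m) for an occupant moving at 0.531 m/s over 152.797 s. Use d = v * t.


d = 0.531 * 152.797 = 81.135 m

81.135 m


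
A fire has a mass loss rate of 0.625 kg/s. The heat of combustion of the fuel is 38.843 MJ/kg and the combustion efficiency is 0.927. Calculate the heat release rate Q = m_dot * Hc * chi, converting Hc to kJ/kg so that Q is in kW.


Hc = 38.843 MJ/kg = 38.843 * 1000 kJ/kg = 38843 kJ/kg
Q = 0.625 kg/s * 38843 kJ/kg * 0.927 = 22505 kW

22505 kW


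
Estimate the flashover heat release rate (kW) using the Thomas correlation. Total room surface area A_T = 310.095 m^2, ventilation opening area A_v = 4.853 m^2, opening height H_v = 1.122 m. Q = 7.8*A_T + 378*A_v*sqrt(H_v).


7.8*A_T = 2418.741
sqrt(H_v) = 1.0592
378*A_v*sqrt(H_v) = 1943.1
Q = 2418.741 + 1943.1 = 4361.9 kW

4361.9 kW


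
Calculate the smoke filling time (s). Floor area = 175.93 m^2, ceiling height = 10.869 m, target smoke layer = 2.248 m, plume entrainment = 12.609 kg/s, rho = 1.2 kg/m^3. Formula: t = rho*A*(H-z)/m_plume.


H - z = 8.621 m
t = 1.2 * 175.93 * 8.621 / 12.609 = 144.34 s

144.34 s


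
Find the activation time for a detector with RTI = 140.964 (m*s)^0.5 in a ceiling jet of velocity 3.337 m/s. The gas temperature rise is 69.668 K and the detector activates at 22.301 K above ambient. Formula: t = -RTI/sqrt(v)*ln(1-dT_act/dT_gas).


dT_act/dT_gas = 0.32010
ln(1 - 0.32010) = -0.38582
t = -140.964 / sqrt(3.337) * -0.38582 = 29.772 s

29.772 s


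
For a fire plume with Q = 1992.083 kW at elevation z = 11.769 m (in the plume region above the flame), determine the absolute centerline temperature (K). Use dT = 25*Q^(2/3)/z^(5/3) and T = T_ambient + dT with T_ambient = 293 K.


Q^(2/3) = 158.32
z^(5/3) = 60.893
dT = 25 * 158.32 / 60.893 = 65.000 K
T = 293 + 65.000 = 358.00 K

358.00 K


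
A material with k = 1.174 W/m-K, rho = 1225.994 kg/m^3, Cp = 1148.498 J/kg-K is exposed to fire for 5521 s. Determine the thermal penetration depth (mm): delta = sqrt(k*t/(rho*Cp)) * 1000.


alpha = 1.174 / (1225.994 * 1148.498) = 8.3378e-07 m^2/s
alpha * t = 0.0046033
delta = sqrt(0.0046033) * 1000 = 67.847 mm

67.847 mm


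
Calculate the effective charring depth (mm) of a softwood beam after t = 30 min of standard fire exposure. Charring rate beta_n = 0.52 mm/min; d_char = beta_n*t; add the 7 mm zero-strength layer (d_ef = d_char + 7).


d_char = 0.52 * 30 = 15.6 mm
d_ef = 15.6 + 1.0*7 = 22.6 mm

22.6 mm


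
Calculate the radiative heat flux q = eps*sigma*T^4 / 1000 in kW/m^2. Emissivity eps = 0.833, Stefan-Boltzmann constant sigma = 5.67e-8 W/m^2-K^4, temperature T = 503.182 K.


T^4 = 6.4106e+10
q = 0.833 * 5.67e-8 * 6.4106e+10 / 1000 = 3.0278 kW/m^2

3.0278 kW/m^2


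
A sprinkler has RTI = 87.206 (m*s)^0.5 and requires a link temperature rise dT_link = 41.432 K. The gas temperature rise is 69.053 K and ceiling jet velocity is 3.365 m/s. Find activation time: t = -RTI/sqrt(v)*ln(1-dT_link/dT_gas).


dT_link/dT_gas = 0.60000
ln(1 - 0.60000) = -0.91630
t = -87.206 / sqrt(3.365) * -0.91630 = 43.560 s

43.560 s


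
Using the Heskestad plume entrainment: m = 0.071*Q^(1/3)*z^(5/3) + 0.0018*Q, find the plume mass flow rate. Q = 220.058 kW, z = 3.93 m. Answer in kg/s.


Q^(1/3) = 6.0373
z^(5/3) = 9.7871
First term = 0.071 * 6.0373 * 9.7871 = 4.1953
Second term = 0.0018 * 220.058 = 0.39610
m = 4.5914 kg/s

4.5914 kg/s


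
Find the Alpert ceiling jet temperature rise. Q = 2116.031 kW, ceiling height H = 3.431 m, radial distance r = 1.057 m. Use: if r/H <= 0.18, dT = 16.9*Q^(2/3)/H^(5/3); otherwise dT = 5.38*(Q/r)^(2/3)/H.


r/H = 1.057 / 3.431 = 0.30807
r/H > 0.18, so dT = 5.38*(Q/r)^(2/3)/H
Q/r = 2001.9
(Q/r)^(2/3) = 158.84
dT = 5.38 * 158.84 / 3.431 = 249.07 K

249.07 K


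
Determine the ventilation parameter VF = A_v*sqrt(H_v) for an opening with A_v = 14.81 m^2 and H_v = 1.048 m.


sqrt(H_v) = 1.0237
VF = 14.81 * 1.0237 = 15.161 m^(5/2)

15.161 m^(5/2)


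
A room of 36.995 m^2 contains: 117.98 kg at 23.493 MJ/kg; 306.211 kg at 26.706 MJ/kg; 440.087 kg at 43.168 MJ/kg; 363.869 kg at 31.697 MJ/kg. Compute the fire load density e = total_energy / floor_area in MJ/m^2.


Total energy = 117.98*23.493 + 306.211*26.706 + 440.087*43.168 + 363.869*31.697
= 2771.704 + 8177.671 + 18997.68 + 11533.56
= 41480.61 MJ
e = 41480.61 / 36.995 = 1121.2 MJ/m^2

1121.2 MJ/m^2


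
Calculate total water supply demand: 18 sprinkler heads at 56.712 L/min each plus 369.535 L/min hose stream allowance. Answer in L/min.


Sprinkler demand = 18 * 56.712 = 1020.816 L/min
Total = 1020.816 + 369.535 = 1390.351 L/min

1390.351 L/min


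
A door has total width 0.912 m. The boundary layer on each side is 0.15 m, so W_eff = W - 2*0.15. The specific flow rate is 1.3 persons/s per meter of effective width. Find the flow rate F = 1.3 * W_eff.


W_eff = 0.912 - 0.30 = 0.612 m
F = 1.3 * 0.612 = 0.79560 persons/s

0.79560 persons/s


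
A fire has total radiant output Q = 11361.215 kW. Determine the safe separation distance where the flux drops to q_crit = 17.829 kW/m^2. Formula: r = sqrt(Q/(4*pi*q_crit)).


4*pi*q_crit = 224.05
Q/(4*pi*q_crit) = 50.709
r = sqrt(50.709) = 7.1210 m

7.1210 m


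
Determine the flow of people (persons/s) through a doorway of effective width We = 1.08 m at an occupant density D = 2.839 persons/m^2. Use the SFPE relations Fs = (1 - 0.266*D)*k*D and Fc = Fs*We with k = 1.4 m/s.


1 - 0.266*D = 1 - 0.266*2.839 = 0.24483
Fs = 0.24483 * 1.4 * 2.839 = 0.97309 persons/(s*m)
Fc = 0.97309 * 1.08 = 1.0509 persons/s

1.0509 persons/s


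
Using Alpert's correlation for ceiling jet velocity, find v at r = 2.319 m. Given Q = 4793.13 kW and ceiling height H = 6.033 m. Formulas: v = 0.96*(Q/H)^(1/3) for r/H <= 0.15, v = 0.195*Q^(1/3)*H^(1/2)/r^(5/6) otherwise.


r/H = 2.319 / 6.033 = 0.38439
r/H > 0.15, so v = 0.195*Q^(1/3)*H^(1/2)/r^(5/6)
Q^(1/3) = 16.861
H^(1/2) = 2.4562
r^(5/6) = 2.0157
v = 0.195 * 16.861 * 2.4562 / 2.0157 = 4.0064 m/s

4.0064 m/s


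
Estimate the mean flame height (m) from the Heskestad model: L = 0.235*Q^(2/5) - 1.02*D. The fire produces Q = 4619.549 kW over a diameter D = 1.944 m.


Q^(2/5) = 29.231
0.235 * Q^(2/5) = 6.8692
1.02 * D = 1.9829
L = 4.8863 m

4.8863 m


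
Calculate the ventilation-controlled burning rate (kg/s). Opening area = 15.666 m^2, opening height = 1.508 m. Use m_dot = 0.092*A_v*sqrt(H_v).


sqrt(H_v) = 1.2280
m_dot = 0.092 * 15.666 * 1.2280 = 1.7699 kg/s

1.7699 kg/s


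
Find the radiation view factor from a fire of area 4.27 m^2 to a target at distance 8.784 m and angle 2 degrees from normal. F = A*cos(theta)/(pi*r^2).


cos(2 deg) = 0.99939
pi*r^2 = 242.40
F = 4.27 * 0.99939 / 242.40 = 0.017605

0.017605


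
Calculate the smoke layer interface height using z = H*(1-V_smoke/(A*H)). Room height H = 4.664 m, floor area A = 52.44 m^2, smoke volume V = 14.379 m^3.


V/(A*H) = 0.058791
1 - 0.058791 = 0.94121
z = 4.664 * 0.94121 = 4.3898 m

4.3898 m


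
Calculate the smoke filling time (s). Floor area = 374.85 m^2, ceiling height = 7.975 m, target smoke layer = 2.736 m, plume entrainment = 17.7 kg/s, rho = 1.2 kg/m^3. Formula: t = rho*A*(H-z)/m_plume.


H - z = 5.239 m
t = 1.2 * 374.85 * 5.239 / 17.7 = 133.14 s

133.14 s


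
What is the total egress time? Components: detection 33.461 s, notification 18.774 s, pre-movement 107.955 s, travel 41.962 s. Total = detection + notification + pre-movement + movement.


Total = 33.461 + 18.774 + 107.955 + 41.962 = 202.152 s

202.152 s


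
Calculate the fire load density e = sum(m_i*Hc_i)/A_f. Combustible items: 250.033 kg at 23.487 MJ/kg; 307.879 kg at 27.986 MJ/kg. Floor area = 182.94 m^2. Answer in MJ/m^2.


Total energy = 250.033*23.487 + 307.879*27.986
= 5872.525 + 8616.302
= 14488.83 MJ
e = 14488.83 / 182.94 = 79.200 MJ/m^2

79.200 MJ/m^2


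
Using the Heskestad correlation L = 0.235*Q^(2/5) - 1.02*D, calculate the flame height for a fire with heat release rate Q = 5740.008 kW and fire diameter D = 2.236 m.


Q^(2/5) = 31.883
0.235 * Q^(2/5) = 7.4926
1.02 * D = 2.2807
L = 5.2119 m

5.2119 m


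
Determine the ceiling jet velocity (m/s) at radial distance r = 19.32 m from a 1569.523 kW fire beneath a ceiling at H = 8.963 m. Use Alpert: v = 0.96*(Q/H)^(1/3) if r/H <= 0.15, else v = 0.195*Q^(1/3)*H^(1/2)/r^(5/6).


r/H = 19.32 / 8.963 = 2.1555
r/H > 0.15, so v = 0.195*Q^(1/3)*H^(1/2)/r^(5/6)
Q^(1/3) = 11.621
H^(1/2) = 2.9938
r^(5/6) = 11.794
v = 0.195 * 11.621 * 2.9938 / 11.794 = 0.57523 m/s

0.57523 m/s


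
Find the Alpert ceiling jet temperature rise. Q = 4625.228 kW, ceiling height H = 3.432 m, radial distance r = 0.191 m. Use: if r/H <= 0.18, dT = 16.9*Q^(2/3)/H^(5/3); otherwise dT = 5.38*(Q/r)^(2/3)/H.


r/H = 0.191 / 3.432 = 0.055653
r/H <= 0.18, so dT = 16.9*Q^(2/3)/H^(5/3)
Q^(2/3) = 277.60
H^(5/3) = 7.8087
dT = 16.9 * 277.60 / 7.8087 = 600.80 K

600.80 K


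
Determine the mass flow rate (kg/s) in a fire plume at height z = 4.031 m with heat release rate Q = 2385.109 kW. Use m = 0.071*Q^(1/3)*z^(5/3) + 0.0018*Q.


Q^(1/3) = 13.361
z^(5/3) = 10.210
First term = 0.071 * 13.361 * 10.210 = 9.6854
Second term = 0.0018 * 2385.109 = 4.2932
m = 13.979 kg/s

13.979 kg/s


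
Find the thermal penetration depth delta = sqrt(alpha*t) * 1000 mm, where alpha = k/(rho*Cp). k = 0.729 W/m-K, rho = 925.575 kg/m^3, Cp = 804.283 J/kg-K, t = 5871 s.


alpha = 0.729 / (925.575 * 804.283) = 9.7928e-07 m^2/s
alpha * t = 0.0057494
delta = sqrt(0.0057494) * 1000 = 75.824 mm

75.824 mm
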